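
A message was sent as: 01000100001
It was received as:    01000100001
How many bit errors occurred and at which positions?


XOR: 00000000000

0 errors (received matches sent)


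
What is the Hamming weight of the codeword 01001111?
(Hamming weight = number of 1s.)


Counting 1s in 01001111

5


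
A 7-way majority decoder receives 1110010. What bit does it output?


Ones: 4 out of 7
Threshold: 4

1 (4/7 voted 1)


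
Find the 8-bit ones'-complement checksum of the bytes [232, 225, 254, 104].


Sum = 815 mod 256 = 47
Complement = 208

208


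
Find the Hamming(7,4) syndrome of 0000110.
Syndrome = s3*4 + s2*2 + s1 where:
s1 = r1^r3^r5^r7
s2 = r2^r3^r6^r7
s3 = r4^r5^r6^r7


s1=1, s2=1, s3=0

Syndrome = 3 (error at position 3)


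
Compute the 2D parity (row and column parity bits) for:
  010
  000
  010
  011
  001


Row parities: 10101
Column parities: 010

Row P: 10101, Col P: 010, Corner: 1


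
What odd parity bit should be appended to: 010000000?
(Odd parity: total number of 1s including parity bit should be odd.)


Number of 1s in data: 1
Parity bit: 0

0


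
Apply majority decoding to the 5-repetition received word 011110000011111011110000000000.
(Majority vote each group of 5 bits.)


Groups: 01111, 00000, 11111, 01111, 00000, 00000
Majority votes: 101100

101100


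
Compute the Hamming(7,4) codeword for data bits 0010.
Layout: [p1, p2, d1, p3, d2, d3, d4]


Parity bits: p1=0, p2=1, p3=1

0101010


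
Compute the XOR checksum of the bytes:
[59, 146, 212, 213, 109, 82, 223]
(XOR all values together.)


XOR chain: 59 ^ 146 ^ 212 ^ 213 ^ 109 ^ 82 ^ 223 = 72

72


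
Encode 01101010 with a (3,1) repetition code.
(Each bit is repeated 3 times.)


Each bit -> 3 copies

000111111000111000111000


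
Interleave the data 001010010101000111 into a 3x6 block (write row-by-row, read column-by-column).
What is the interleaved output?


Matrix:
  001010
  010101
  000111
Read columns: 000010100011101011

000010100011101011


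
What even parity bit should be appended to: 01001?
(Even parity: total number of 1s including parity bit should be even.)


Number of 1s in data: 2
Parity bit: 0

0


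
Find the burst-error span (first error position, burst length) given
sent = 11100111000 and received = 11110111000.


XOR: 00010000000

Burst at position 3, length 1


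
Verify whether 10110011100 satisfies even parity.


Number of 1s: 6

Yes, parity is correct (6 ones)


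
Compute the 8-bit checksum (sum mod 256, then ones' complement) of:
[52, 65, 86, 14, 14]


Sum = 231 mod 256 = 231
Complement = 24

24


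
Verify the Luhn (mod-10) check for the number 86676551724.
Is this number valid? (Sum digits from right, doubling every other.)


Luhn sum = 51
51 mod 10 = 1

Invalid (Luhn sum mod 10 = 1)


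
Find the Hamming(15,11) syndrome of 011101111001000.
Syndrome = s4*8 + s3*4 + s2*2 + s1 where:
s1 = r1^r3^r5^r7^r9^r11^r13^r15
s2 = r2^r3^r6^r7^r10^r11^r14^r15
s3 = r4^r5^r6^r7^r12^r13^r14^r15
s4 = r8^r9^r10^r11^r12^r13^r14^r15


s1=1, s2=0, s3=0, s4=1

Syndrome = 9 (error at position 9)


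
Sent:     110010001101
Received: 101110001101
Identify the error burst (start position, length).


XOR: 011100000000

Burst at position 1, length 3


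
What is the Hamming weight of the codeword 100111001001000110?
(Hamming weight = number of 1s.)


Counting 1s in 100111001001000110

8


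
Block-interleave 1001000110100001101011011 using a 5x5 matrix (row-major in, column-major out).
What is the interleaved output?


Matrix:
  10010
  00110
  10000
  11010
  11011
Read columns: 1011100011010001101100001

1011100011010001101100001


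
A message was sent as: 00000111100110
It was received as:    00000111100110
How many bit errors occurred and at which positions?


XOR: 00000000000000

0 errors (received matches sent)


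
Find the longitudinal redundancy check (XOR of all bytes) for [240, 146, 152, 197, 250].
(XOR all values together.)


XOR chain: 240 ^ 146 ^ 152 ^ 197 ^ 250 = 197

197


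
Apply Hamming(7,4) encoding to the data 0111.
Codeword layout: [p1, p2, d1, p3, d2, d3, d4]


Parity bits: p1=0, p2=0, p3=1

0001111


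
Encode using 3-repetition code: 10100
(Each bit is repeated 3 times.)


Each bit -> 3 copies

111000111000000


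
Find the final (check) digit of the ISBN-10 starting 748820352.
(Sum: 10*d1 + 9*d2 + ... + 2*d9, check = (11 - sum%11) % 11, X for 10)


Weighted sum: 269
269 mod 11 = 5

Check digit: 6


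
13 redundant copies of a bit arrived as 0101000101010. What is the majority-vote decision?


Ones: 5 out of 13
Threshold: 7

0 (5/13 voted 1)


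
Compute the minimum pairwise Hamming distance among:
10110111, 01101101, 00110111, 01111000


Comparing all pairs, minimum distance: 1
Can detect 0 errors, correct 0 errors

1


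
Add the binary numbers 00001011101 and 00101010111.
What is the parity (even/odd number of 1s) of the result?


00001011101 = 93
00101010111 = 343
Sum = 436 = 110110100
1s count = 5

odd parity (5 ones in 110110100)


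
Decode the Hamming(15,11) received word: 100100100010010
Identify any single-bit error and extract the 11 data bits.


Syndrome = 7: error at position 7

Data: 00000010010 (corrected bit 7)


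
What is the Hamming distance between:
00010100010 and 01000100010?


XOR: 01010000000
Count of 1s: 2

2


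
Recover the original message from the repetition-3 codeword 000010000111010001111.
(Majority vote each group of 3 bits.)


Groups: 000, 010, 000, 111, 010, 001, 111
Majority votes: 0001001

0001001


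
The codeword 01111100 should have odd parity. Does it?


Number of 1s: 5

Yes, parity is correct (5 ones)


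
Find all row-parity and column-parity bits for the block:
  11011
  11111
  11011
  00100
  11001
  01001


Row parities: 010110
Column parities: 01011

Row P: 010110, Col P: 01011, Corner: 1


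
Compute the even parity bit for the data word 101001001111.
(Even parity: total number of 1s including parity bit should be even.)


Number of 1s in data: 7
Parity bit: 1

1


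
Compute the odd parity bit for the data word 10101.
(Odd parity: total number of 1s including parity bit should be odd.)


Number of 1s in data: 3
Parity bit: 0

0


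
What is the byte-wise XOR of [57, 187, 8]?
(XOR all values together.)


XOR chain: 57 ^ 187 ^ 8 = 138

138


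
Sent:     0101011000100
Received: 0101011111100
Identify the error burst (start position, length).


XOR: 0000000111000

Burst at position 7, length 3


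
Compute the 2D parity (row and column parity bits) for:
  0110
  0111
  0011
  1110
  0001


Row parities: 01011
Column parities: 1101

Row P: 01011, Col P: 1101, Corner: 1


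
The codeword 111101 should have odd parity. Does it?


Number of 1s: 5

Yes, parity is correct (5 ones)


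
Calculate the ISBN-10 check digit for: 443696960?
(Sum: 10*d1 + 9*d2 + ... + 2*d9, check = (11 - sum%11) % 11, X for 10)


Weighted sum: 280
280 mod 11 = 5

Check digit: 6


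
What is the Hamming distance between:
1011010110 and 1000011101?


XOR: 0011001011
Count of 1s: 5

5


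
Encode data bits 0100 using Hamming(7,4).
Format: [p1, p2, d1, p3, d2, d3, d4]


Parity bits: p1=1, p2=0, p3=1

1001100


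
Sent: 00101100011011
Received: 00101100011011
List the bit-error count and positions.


XOR: 00000000000000

0 errors (received matches sent)


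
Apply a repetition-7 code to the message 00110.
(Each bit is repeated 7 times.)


Each bit -> 7 copies

00000000000000111111111111110000000


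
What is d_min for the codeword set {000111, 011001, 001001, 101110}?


Comparing all pairs, minimum distance: 1
Can detect 0 errors, correct 0 errors

1


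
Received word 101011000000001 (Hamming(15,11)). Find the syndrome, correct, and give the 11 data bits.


Syndrome = 14: error at position 14

Data: 11100000011 (corrected bit 14)


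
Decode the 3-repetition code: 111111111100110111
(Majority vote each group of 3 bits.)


Groups: 111, 111, 111, 100, 110, 111
Majority votes: 111011

111011


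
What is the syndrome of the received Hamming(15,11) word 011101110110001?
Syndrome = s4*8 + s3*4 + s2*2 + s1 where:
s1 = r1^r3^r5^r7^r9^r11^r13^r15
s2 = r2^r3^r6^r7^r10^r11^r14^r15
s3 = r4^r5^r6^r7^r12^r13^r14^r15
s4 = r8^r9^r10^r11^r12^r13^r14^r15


s1=0, s2=1, s3=0, s4=0

Syndrome = 2 (error at position 2)


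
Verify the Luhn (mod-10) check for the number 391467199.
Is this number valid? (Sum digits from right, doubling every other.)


Luhn sum = 51
51 mod 10 = 1

Invalid (Luhn sum mod 10 = 1)


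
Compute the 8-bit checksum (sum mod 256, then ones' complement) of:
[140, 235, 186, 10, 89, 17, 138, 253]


Sum = 1068 mod 256 = 44
Complement = 211

211


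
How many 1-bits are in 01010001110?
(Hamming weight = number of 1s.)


Counting 1s in 01010001110

5


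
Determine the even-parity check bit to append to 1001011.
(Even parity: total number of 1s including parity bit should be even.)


Number of 1s in data: 4
Parity bit: 0

0


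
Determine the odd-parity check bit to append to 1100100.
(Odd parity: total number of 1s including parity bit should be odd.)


Number of 1s in data: 3
Parity bit: 0

0


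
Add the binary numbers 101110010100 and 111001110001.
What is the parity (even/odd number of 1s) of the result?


101110010100 = 2964
111001110001 = 3697
Sum = 6661 = 1101000000101
1s count = 5

odd parity (5 ones in 1101000000101)


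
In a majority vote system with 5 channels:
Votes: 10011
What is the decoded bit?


Ones: 3 out of 5
Threshold: 3

1 (3/5 voted 1)


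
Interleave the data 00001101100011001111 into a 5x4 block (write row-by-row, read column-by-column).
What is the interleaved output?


Matrix:
  0000
  1101
  1000
  1100
  1111
Read columns: 01111010110000101001

01111010110000101001


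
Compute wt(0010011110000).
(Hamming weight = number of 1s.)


Counting 1s in 0010011110000

5


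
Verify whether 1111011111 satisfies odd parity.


Number of 1s: 9

Yes, parity is correct (9 ones)


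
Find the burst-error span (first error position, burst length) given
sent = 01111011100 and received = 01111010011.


XOR: 00000001111

Burst at position 7, length 4


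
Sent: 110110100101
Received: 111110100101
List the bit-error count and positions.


XOR: 001000000000

1 error(s) at position(s): 2


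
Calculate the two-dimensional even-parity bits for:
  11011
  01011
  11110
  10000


Row parities: 0101
Column parities: 11110

Row P: 0101, Col P: 11110, Corner: 0


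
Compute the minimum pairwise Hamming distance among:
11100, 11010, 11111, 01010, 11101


Comparing all pairs, minimum distance: 1
Can detect 0 errors, correct 0 errors

1


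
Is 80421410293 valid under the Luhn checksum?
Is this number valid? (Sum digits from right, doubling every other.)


Luhn sum = 40
40 mod 10 = 0

Valid (Luhn sum mod 10 = 0)


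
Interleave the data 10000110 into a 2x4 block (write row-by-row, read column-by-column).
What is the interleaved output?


Matrix:
  1000
  0110
Read columns: 10010100

10010100


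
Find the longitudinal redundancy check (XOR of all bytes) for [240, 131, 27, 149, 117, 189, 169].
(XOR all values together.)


XOR chain: 240 ^ 131 ^ 27 ^ 149 ^ 117 ^ 189 ^ 169 = 156

156


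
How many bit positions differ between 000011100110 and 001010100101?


XOR: 001001000011
Count of 1s: 4

4


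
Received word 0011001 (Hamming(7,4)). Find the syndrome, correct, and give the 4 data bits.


Syndrome = 0: no error detected

Data: 1001 (no errors)


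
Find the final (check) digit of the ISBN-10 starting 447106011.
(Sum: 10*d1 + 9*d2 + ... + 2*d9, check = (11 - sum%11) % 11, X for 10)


Weighted sum: 174
174 mod 11 = 9

Check digit: 2


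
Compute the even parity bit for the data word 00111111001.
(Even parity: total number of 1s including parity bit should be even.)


Number of 1s in data: 7
Parity bit: 1

1


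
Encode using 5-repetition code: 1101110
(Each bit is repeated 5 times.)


Each bit -> 5 copies

11111111110000011111111111111100000


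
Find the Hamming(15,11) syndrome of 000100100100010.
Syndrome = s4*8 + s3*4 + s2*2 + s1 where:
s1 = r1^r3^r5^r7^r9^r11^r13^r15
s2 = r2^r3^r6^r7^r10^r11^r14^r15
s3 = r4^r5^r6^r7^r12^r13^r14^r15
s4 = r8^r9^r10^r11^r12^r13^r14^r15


s1=1, s2=1, s3=1, s4=0

Syndrome = 7 (error at position 7)


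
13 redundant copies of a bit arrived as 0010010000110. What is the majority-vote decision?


Ones: 4 out of 13
Threshold: 7

0 (4/13 voted 1)


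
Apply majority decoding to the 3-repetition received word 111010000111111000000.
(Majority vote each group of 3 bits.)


Groups: 111, 010, 000, 111, 111, 000, 000
Majority votes: 1001100

1001100


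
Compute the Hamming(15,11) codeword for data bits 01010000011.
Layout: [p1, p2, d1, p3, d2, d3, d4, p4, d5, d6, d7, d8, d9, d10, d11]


Parity bits: p1=1, p2=1, p3=0, p4=0

110010100000011


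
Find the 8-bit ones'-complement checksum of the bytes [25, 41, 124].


Sum = 190 mod 256 = 190
Complement = 65

65


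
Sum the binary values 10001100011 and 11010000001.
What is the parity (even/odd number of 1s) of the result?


10001100011 = 1123
11010000001 = 1665
Sum = 2788 = 101011100100
1s count = 6

even parity (6 ones in 101011100100)


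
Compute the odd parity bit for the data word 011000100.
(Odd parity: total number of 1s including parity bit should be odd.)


Number of 1s in data: 3
Parity bit: 0

0


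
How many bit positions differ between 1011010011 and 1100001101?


XOR: 0111011110
Count of 1s: 7

7


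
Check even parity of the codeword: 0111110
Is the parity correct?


Number of 1s: 5

No, parity error (5 ones)


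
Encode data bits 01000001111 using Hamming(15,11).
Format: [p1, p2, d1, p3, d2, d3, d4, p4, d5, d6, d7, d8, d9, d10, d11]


Parity bits: p1=1, p2=0, p3=1, p4=0

100110000001111


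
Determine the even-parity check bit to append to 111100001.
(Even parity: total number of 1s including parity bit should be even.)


Number of 1s in data: 5
Parity bit: 1

1


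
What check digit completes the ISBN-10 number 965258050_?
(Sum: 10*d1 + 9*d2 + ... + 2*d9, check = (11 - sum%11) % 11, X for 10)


Weighted sum: 283
283 mod 11 = 8

Check digit: 3


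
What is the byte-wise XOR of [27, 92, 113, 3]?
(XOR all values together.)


XOR chain: 27 ^ 92 ^ 113 ^ 3 = 53

53


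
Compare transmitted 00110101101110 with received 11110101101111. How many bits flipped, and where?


XOR: 11000000000001

3 error(s) at position(s): 0, 1, 13


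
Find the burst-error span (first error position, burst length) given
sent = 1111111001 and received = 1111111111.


XOR: 0000000110

Burst at position 7, length 2


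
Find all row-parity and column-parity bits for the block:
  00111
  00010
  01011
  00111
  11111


Row parities: 11111
Column parities: 10110

Row P: 11111, Col P: 10110, Corner: 1


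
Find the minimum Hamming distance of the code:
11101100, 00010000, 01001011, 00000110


Comparing all pairs, minimum distance: 3
Can detect 2 errors, correct 1 errors

3


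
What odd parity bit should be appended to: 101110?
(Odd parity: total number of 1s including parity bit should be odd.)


Number of 1s in data: 4
Parity bit: 1

1


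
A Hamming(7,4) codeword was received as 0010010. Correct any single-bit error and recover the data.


Syndrome = 5: error at position 5

Data: 1110 (corrected bit 5)


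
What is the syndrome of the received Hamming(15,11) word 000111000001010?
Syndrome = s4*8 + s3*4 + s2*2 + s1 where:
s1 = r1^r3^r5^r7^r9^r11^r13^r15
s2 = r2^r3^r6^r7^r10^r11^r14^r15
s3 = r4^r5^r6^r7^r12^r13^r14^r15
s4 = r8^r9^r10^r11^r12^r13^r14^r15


s1=1, s2=0, s3=1, s4=0

Syndrome = 5 (error at position 5)


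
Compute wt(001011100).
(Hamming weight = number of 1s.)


Counting 1s in 001011100

4


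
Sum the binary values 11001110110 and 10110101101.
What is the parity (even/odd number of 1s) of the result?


11001110110 = 1654
10110101101 = 1453
Sum = 3107 = 110000100011
1s count = 5

odd parity (5 ones in 110000100011)


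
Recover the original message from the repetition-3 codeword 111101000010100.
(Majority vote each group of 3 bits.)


Groups: 111, 101, 000, 010, 100
Majority votes: 11000

11000


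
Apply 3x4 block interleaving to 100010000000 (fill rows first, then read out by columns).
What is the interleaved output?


Matrix:
  1000
  1000
  0000
Read columns: 110000000000

110000000000


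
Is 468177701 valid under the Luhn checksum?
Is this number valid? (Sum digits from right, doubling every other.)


Luhn sum = 37
37 mod 10 = 7

Invalid (Luhn sum mod 10 = 7)


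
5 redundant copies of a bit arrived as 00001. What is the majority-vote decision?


Ones: 1 out of 5
Threshold: 3

0 (1/5 voted 1)


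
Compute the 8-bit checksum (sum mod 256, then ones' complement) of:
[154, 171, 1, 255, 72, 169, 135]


Sum = 957 mod 256 = 189
Complement = 66

66


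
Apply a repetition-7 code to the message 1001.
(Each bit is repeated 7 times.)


Each bit -> 7 copies

1111111000000000000001111111


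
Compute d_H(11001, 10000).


XOR: 01001
Count of 1s: 2

2


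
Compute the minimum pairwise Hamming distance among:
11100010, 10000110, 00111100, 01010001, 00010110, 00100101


Comparing all pairs, minimum distance: 2
Can detect 1 errors, correct 0 errors

2


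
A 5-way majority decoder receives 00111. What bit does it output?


Ones: 3 out of 5
Threshold: 3

1 (3/5 voted 1)


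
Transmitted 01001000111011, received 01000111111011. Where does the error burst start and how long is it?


XOR: 00001111000000

Burst at position 4, length 4


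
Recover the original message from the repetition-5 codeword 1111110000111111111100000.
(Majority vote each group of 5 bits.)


Groups: 11111, 10000, 11111, 11111, 00000
Majority votes: 10110

10110


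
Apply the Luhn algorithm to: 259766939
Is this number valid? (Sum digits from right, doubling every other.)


Luhn sum = 50
50 mod 10 = 0

Valid (Luhn sum mod 10 = 0)


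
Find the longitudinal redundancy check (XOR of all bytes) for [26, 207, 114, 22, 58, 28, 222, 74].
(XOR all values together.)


XOR chain: 26 ^ 207 ^ 114 ^ 22 ^ 58 ^ 28 ^ 222 ^ 74 = 3

3


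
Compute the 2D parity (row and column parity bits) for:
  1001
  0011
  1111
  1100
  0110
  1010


Row parities: 000000
Column parities: 0101

Row P: 000000, Col P: 0101, Corner: 0


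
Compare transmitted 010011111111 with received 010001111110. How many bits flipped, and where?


XOR: 000010000001

2 error(s) at position(s): 4, 11


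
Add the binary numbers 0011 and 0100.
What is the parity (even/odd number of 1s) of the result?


0011 = 3
0100 = 4
Sum = 7 = 111
1s count = 3

odd parity (3 ones in 111)


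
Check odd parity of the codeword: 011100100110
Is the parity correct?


Number of 1s: 6

No, parity error (6 ones)


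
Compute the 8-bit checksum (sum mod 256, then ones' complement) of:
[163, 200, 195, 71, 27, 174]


Sum = 830 mod 256 = 62
Complement = 193

193


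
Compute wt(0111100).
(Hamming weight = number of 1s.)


Counting 1s in 0111100

4


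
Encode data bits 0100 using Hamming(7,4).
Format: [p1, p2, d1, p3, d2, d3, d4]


Parity bits: p1=1, p2=0, p3=1

1001100


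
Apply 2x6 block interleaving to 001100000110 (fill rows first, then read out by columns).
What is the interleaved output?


Matrix:
  001100
  000110
Read columns: 000010110100

000010110100


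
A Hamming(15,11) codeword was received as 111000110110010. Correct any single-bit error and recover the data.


Syndrome = 0: no error detected

Data: 10010110010 (no errors)


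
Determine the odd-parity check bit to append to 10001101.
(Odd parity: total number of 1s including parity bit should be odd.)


Number of 1s in data: 4
Parity bit: 1

1


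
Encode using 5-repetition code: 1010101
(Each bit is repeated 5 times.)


Each bit -> 5 copies

11111000001111100000111110000011111


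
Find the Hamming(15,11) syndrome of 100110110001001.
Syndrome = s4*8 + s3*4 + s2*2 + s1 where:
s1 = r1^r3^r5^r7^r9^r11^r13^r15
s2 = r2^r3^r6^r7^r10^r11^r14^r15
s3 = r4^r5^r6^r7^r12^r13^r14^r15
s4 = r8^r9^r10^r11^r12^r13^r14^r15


s1=0, s2=0, s3=1, s4=1

Syndrome = 12 (error at position 12)


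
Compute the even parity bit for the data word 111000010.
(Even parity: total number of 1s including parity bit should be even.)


Number of 1s in data: 4
Parity bit: 0

0


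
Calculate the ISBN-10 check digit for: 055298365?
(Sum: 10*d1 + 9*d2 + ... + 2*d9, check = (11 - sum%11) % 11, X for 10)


Weighted sum: 233
233 mod 11 = 2

Check digit: 9


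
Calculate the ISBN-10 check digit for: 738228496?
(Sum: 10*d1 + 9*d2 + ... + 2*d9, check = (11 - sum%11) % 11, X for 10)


Weighted sum: 282
282 mod 11 = 7

Check digit: 4


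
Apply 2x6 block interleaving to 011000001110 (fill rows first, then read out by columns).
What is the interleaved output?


Matrix:
  011000
  001110
Read columns: 001011010100

001011010100


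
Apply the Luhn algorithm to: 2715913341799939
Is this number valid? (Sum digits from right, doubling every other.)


Luhn sum = 93
93 mod 10 = 3

Invalid (Luhn sum mod 10 = 3)


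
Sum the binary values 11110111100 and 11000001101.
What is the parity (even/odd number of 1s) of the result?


11110111100 = 1980
11000001101 = 1549
Sum = 3529 = 110111001001
1s count = 7

odd parity (7 ones in 110111001001)


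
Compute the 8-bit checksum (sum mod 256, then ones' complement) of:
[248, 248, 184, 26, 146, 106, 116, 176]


Sum = 1250 mod 256 = 226
Complement = 29

29


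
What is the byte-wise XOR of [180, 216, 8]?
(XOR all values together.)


XOR chain: 180 ^ 216 ^ 8 = 100

100


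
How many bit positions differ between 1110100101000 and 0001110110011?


XOR: 1111010011011
Count of 1s: 9

9


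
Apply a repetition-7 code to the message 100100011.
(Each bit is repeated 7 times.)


Each bit -> 7 copies

111111100000000000000111111100000000000000000000011111111111111


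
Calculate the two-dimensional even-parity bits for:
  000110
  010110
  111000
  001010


Row parities: 0110
Column parities: 100010

Row P: 0110, Col P: 100010, Corner: 0


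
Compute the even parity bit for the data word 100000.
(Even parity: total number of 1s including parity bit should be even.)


Number of 1s in data: 1
Parity bit: 1

1


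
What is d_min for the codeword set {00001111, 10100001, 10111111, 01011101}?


Comparing all pairs, minimum distance: 3
Can detect 2 errors, correct 1 errors

3


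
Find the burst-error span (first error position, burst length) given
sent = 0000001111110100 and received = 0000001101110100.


XOR: 0000000010000000

Burst at position 8, length 1


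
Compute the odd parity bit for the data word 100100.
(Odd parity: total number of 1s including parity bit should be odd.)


Number of 1s in data: 2
Parity bit: 1

1


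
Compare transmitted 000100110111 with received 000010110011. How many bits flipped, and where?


XOR: 000110000100

3 error(s) at position(s): 3, 4, 9


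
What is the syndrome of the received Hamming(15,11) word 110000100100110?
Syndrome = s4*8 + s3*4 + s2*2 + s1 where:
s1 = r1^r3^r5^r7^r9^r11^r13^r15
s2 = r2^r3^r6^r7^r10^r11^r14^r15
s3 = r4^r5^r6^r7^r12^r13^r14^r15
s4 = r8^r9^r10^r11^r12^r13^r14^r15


s1=1, s2=0, s3=1, s4=1

Syndrome = 13 (error at position 13)


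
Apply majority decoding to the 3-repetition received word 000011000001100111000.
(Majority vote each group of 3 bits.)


Groups: 000, 011, 000, 001, 100, 111, 000
Majority votes: 0100010

0100010


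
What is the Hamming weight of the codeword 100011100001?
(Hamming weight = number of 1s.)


Counting 1s in 100011100001

5


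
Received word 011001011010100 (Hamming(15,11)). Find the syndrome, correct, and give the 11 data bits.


Syndrome = 0: no error detected

Data: 10101010100 (no errors)


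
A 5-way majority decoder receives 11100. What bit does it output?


Ones: 3 out of 5
Threshold: 3

1 (3/5 voted 1)


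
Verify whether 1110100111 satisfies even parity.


Number of 1s: 7

No, parity error (7 ones)


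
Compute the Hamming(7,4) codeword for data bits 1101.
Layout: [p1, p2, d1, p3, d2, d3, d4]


Parity bits: p1=1, p2=0, p3=0

1010101


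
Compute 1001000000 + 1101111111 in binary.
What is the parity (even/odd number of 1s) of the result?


1001000000 = 576
1101111111 = 895
Sum = 1471 = 10110111111
1s count = 9

odd parity (9 ones in 10110111111)


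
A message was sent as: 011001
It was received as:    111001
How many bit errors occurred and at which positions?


XOR: 100000

1 error(s) at position(s): 0


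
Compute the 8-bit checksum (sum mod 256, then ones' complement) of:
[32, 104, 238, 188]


Sum = 562 mod 256 = 50
Complement = 205

205


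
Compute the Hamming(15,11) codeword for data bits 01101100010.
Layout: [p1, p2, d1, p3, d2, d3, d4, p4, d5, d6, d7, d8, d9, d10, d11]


Parity bits: p1=0, p2=1, p3=1, p4=1

010111011100010


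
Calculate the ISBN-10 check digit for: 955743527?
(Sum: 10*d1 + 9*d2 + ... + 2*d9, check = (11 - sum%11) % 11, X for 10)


Weighted sum: 303
303 mod 11 = 6

Check digit: 5


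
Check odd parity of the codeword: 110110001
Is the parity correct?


Number of 1s: 5

Yes, parity is correct (5 ones)


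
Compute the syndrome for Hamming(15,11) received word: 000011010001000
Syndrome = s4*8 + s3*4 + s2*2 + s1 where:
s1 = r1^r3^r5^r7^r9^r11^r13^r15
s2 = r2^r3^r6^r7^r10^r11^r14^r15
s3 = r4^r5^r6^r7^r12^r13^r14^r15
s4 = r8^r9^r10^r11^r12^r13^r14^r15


s1=1, s2=1, s3=1, s4=0

Syndrome = 7 (error at position 7)


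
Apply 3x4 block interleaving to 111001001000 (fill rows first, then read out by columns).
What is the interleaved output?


Matrix:
  1110
  0100
  1000
Read columns: 101110100000

101110100000


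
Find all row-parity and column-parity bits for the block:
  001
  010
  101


Row parities: 110
Column parities: 110

Row P: 110, Col P: 110, Corner: 0


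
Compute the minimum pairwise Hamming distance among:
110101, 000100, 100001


Comparing all pairs, minimum distance: 2
Can detect 1 errors, correct 0 errors

2


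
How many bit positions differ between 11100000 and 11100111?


XOR: 00000111
Count of 1s: 3

3


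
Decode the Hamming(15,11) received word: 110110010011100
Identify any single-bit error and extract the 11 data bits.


Syndrome = 0: no error detected

Data: 01000011100 (no errors)


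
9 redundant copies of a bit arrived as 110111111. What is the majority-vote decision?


Ones: 8 out of 9
Threshold: 5

1 (8/9 voted 1)


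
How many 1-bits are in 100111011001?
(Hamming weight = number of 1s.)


Counting 1s in 100111011001

7


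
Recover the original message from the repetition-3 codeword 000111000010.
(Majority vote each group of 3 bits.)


Groups: 000, 111, 000, 010
Majority votes: 0100

0100


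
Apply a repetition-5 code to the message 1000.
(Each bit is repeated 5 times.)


Each bit -> 5 copies

11111000000000000000


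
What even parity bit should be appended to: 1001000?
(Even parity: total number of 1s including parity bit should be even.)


Number of 1s in data: 2
Parity bit: 0

0


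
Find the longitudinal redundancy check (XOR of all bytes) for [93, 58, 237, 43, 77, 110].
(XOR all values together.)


XOR chain: 93 ^ 58 ^ 237 ^ 43 ^ 77 ^ 110 = 130

130


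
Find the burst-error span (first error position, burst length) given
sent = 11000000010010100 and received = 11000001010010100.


XOR: 00000001000000000

Burst at position 7, length 1


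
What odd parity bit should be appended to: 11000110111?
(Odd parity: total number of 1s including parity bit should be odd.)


Number of 1s in data: 7
Parity bit: 0

0


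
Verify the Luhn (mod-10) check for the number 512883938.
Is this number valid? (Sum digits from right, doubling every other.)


Luhn sum = 53
53 mod 10 = 3

Invalid (Luhn sum mod 10 = 3)


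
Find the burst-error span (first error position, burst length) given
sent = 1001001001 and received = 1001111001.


XOR: 0000110000

Burst at position 4, length 2


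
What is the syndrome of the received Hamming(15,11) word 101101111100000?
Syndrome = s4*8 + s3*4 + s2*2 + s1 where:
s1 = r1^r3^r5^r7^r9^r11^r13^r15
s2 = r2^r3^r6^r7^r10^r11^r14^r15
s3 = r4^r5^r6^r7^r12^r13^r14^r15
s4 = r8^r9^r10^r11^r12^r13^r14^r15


s1=0, s2=0, s3=1, s4=1

Syndrome = 12 (error at position 12)


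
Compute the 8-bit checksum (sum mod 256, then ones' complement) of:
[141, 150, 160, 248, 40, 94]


Sum = 833 mod 256 = 65
Complement = 190

190


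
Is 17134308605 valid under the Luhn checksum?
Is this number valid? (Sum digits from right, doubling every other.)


Luhn sum = 41
41 mod 10 = 1

Invalid (Luhn sum mod 10 = 1)


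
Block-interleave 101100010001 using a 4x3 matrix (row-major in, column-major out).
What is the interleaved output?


Matrix:
  101
  100
  010
  001
Read columns: 110000101001

110000101001


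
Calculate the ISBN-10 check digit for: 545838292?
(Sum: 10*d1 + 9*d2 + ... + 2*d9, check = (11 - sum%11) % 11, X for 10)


Weighted sum: 279
279 mod 11 = 4

Check digit: 7


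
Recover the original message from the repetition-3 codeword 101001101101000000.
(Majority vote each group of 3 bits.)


Groups: 101, 001, 101, 101, 000, 000
Majority votes: 101100

101100


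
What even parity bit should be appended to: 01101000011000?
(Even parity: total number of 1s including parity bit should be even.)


Number of 1s in data: 5
Parity bit: 1

1


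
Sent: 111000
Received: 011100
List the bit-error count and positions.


XOR: 100100

2 error(s) at position(s): 0, 3


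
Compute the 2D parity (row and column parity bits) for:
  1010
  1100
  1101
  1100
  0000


Row parities: 00100
Column parities: 0111

Row P: 00100, Col P: 0111, Corner: 1


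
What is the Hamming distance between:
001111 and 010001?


XOR: 011110
Count of 1s: 4

4


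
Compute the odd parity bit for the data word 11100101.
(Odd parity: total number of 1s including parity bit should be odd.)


Number of 1s in data: 5
Parity bit: 0

0


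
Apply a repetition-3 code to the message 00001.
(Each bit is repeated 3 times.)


Each bit -> 3 copies

000000000000111


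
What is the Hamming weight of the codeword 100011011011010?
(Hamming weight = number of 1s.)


Counting 1s in 100011011011010

8


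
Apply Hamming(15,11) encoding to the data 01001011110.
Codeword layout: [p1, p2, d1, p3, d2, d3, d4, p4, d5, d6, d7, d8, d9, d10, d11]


Parity bits: p1=0, p2=0, p3=0, p4=1

000010011011110


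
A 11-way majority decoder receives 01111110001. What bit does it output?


Ones: 7 out of 11
Threshold: 6

1 (7/11 voted 1)


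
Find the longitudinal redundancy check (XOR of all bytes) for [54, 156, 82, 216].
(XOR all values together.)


XOR chain: 54 ^ 156 ^ 82 ^ 216 = 32

32


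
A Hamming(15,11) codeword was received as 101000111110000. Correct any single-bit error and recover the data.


Syndrome = 5: error at position 5

Data: 11011110000 (corrected bit 5)


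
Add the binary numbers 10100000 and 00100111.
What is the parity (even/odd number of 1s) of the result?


10100000 = 160
00100111 = 39
Sum = 199 = 11000111
1s count = 5

odd parity (5 ones in 11000111)


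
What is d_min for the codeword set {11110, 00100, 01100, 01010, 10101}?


Comparing all pairs, minimum distance: 1
Can detect 0 errors, correct 0 errors

1


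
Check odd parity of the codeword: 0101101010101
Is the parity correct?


Number of 1s: 7

Yes, parity is correct (7 ones)


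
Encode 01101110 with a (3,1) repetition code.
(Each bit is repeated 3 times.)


Each bit -> 3 copies

000111111000111111111000


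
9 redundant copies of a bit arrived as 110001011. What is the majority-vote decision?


Ones: 5 out of 9
Threshold: 5

1 (5/9 voted 1)


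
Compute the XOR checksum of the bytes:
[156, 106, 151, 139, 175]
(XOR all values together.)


XOR chain: 156 ^ 106 ^ 151 ^ 139 ^ 175 = 69

69


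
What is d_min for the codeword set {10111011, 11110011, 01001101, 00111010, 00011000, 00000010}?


Comparing all pairs, minimum distance: 2
Can detect 1 errors, correct 0 errors

2


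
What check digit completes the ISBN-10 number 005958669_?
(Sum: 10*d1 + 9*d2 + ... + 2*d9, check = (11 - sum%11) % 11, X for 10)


Weighted sum: 233
233 mod 11 = 2

Check digit: 9


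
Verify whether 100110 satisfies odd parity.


Number of 1s: 3

Yes, parity is correct (3 ones)


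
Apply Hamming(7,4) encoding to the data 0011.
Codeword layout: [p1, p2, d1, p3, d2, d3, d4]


Parity bits: p1=1, p2=0, p3=0

1000011


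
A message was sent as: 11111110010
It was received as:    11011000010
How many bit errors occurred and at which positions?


XOR: 00100110000

3 error(s) at position(s): 2, 5, 6


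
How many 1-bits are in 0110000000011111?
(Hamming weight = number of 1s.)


Counting 1s in 0110000000011111

7


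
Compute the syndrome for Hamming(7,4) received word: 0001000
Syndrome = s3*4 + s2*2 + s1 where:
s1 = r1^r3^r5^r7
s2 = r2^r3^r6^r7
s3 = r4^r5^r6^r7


s1=0, s2=0, s3=1

Syndrome = 4 (error at position 4)


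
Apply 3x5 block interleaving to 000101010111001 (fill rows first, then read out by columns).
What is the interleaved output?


Matrix:
  00010
  10101
  11001
Read columns: 011001010100011

011001010100011


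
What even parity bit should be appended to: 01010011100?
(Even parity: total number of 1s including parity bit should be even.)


Number of 1s in data: 5
Parity bit: 1

1


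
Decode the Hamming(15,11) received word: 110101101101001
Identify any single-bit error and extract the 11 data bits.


Syndrome = 6: error at position 6

Data: 00011101001 (corrected bit 6)


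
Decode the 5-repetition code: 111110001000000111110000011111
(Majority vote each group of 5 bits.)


Groups: 11111, 00010, 00000, 11111, 00000, 11111
Majority votes: 100101

100101


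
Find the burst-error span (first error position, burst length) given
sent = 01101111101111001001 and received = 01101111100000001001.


XOR: 00000000001111000000

Burst at position 10, length 4


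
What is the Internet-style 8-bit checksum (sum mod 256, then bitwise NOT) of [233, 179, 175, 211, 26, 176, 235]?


Sum = 1235 mod 256 = 211
Complement = 44

44


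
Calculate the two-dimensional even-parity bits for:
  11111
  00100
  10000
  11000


Row parities: 1110
Column parities: 10011

Row P: 1110, Col P: 10011, Corner: 1


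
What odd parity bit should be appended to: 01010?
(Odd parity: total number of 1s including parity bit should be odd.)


Number of 1s in data: 2
Parity bit: 1

1


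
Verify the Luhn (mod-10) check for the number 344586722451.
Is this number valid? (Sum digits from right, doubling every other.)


Luhn sum = 53
53 mod 10 = 3

Invalid (Luhn sum mod 10 = 3)


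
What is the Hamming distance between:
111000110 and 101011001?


XOR: 010011111
Count of 1s: 6

6


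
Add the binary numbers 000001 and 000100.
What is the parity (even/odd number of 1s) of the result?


000001 = 1
000100 = 4
Sum = 5 = 101
1s count = 2

even parity (2 ones in 101)


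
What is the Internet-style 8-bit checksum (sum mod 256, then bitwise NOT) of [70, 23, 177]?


Sum = 270 mod 256 = 14
Complement = 241

241


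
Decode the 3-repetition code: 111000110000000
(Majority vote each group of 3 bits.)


Groups: 111, 000, 110, 000, 000
Majority votes: 10100

10100


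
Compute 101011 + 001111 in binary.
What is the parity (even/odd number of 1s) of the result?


101011 = 43
001111 = 15
Sum = 58 = 111010
1s count = 4

even parity (4 ones in 111010)


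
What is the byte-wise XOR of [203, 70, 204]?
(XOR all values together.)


XOR chain: 203 ^ 70 ^ 204 = 65

65


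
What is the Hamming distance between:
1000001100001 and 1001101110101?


XOR: 0001100010100
Count of 1s: 4

4


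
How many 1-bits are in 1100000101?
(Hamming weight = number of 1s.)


Counting 1s in 1100000101

4


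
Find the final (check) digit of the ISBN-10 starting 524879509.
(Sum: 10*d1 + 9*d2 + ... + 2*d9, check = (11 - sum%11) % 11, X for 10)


Weighted sum: 281
281 mod 11 = 6

Check digit: 5


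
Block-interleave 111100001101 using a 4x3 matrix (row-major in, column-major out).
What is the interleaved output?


Matrix:
  111
  100
  001
  101
Read columns: 110110001011

110110001011


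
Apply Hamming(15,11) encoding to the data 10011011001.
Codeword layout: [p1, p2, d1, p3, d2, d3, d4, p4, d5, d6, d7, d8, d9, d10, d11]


Parity bits: p1=1, p2=0, p3=1, p4=0

101100101011001


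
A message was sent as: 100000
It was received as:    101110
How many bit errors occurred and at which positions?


XOR: 001110

3 error(s) at position(s): 2, 3, 4


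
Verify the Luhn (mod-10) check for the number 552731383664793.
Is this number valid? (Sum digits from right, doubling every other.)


Luhn sum = 67
67 mod 10 = 7

Invalid (Luhn sum mod 10 = 7)


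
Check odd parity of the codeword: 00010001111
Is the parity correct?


Number of 1s: 5

Yes, parity is correct (5 ones)


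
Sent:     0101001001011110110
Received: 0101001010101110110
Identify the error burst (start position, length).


XOR: 0000000011110000000

Burst at position 8, length 4


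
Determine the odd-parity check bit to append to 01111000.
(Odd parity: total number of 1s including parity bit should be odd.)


Number of 1s in data: 4
Parity bit: 1

1


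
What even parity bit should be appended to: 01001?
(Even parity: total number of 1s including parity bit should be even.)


Number of 1s in data: 2
Parity bit: 0

0


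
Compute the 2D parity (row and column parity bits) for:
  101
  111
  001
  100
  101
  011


Row parities: 011100
Column parities: 001

Row P: 011100, Col P: 001, Corner: 1


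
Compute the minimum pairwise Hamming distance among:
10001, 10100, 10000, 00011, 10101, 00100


Comparing all pairs, minimum distance: 1
Can detect 0 errors, correct 0 errors

1


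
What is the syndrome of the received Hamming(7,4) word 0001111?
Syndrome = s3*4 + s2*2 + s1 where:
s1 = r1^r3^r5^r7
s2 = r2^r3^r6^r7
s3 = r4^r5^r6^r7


s1=0, s2=0, s3=0

Syndrome = 0 (no error)


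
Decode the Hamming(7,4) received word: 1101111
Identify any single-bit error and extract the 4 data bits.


Syndrome = 3: error at position 3

Data: 1111 (corrected bit 3)


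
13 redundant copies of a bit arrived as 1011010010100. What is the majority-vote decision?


Ones: 6 out of 13
Threshold: 7

0 (6/13 voted 1)


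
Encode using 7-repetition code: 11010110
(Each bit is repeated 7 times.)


Each bit -> 7 copies

11111111111111000000011111110000000111111111111110000000


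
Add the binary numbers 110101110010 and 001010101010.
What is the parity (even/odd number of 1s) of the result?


110101110010 = 3442
001010101010 = 682
Sum = 4124 = 1000000011100
1s count = 4

even parity (4 ones in 1000000011100)


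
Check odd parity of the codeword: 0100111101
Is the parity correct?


Number of 1s: 6

No, parity error (6 ones)
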